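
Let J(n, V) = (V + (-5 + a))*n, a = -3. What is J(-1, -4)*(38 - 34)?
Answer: 48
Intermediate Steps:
J(n, V) = n*(-8 + V) (J(n, V) = (V + (-5 - 3))*n = (V - 8)*n = (-8 + V)*n = n*(-8 + V))
J(-1, -4)*(38 - 34) = (-(-8 - 4))*(38 - 34) = -1*(-12)*4 = 12*4 = 48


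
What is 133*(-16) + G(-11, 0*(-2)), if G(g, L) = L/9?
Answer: -2128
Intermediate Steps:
G(g, L) = L/9 (G(g, L) = L*(⅑) = L/9)
133*(-16) + G(-11, 0*(-2)) = 133*(-16) + (0*(-2))/9 = -2128 + (⅑)*0 = -2128 + 0 = -2128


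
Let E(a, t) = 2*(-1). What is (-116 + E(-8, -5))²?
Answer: 13924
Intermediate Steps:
E(a, t) = -2
(-116 + E(-8, -5))² = (-116 - 2)² = (-118)² = 13924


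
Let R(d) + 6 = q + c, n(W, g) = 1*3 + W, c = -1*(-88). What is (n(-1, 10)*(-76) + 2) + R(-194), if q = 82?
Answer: 14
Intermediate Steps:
c = 88
n(W, g) = 3 + W
R(d) = 164 (R(d) = -6 + (82 + 88) = -6 + 170 = 164)
(n(-1, 10)*(-76) + 2) + R(-194) = ((3 - 1)*(-76) + 2) + 164 = (2*(-76) + 2) + 164 = (-152 + 2) + 164 = -150 + 164 = 14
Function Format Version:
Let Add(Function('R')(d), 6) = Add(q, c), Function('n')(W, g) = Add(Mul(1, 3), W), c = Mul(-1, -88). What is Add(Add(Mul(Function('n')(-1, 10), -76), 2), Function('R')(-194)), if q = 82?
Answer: 14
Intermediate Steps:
c = 88
Function('n')(W, g) = Add(3, W)
Function('R')(d) = 164 (Function('R')(d) = Add(-6, Add(82, 88)) = Add(-6, 170) = 164)
Add(Add(Mul(Function('n')(-1, 10), -76), 2), Function('R')(-194)) = Add(Add(Mul(Add(3, -1), -76), 2), 164) = Add(Add(Mul(2, -76), 2), 164) = Add(Add(-152, 2), 164) = Add(-150, 164) = 14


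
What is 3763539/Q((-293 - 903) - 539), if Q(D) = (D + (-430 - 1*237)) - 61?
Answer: -1254513/821 ≈ -1528.0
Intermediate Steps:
Q(D) = -728 + D (Q(D) = (D + (-430 - 237)) - 61 = (D - 667) - 61 = (-667 + D) - 61 = -728 + D)
3763539/Q((-293 - 903) - 539) = 3763539/(-728 + ((-293 - 903) - 539)) = 3763539/(-728 + (-1196 - 539)) = 3763539/(-728 - 1735) = 3763539/(-2463) = 3763539*(-1/2463) = -1254513/821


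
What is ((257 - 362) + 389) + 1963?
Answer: 2247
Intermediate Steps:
((257 - 362) + 389) + 1963 = (-105 + 389) + 1963 = 284 + 1963 = 2247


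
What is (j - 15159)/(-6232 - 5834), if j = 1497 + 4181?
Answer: 9481/12066 ≈ 0.78576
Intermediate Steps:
j = 5678
(j - 15159)/(-6232 - 5834) = (5678 - 15159)/(-6232 - 5834) = -9481/(-12066) = -9481*(-1/12066) = 9481/12066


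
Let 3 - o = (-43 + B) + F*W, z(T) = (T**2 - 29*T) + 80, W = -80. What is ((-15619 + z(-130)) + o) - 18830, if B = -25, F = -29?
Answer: -15948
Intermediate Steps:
z(T) = 80 + T**2 - 29*T
o = -2249 (o = 3 - ((-43 - 25) - 29*(-80)) = 3 - (-68 + 2320) = 3 - 1*2252 = 3 - 2252 = -2249)
((-15619 + z(-130)) + o) - 18830 = ((-15619 + (80 + (-130)**2 - 29*(-130))) - 2249) - 18830 = ((-15619 + (80 + 16900 + 3770)) - 2249) - 18830 = ((-15619 + 20750) - 2249) - 18830 = (5131 - 2249) - 18830 = 2882 - 18830 = -15948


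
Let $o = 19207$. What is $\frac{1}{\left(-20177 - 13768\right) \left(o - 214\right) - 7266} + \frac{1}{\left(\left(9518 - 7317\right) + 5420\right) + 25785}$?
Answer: $\frac{644691245}{21537671691306} \approx 2.9933 \cdot 10^{-5}$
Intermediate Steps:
$\frac{1}{\left(-20177 - 13768\right) \left(o - 214\right) - 7266} + \frac{1}{\left(\left(9518 - 7317\right) + 5420\right) + 25785} = \frac{1}{\left(-20177 - 13768\right) \left(19207 - 214\right) - 7266} + \frac{1}{\left(\left(9518 - 7317\right) + 5420\right) + 25785} = \frac{1}{\left(-33945\right) 18993 - 7266} + \frac{1}{\left(2201 + 5420\right) + 25785} = \frac{1}{-644717385 - 7266} + \frac{1}{7621 + 25785} = \frac{1}{-644724651} + \frac{1}{33406} = - \frac{1}{644724651} + \frac{1}{33406} = \frac{644691245}{21537671691306}$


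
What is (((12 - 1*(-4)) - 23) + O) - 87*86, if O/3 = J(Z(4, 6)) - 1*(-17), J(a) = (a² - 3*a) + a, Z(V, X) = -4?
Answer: -7366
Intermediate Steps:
J(a) = a² - 2*a
O = 123 (O = 3*(-4*(-2 - 4) - 1*(-17)) = 3*(-4*(-6) + 17) = 3*(24 + 17) = 3*41 = 123)
(((12 - 1*(-4)) - 23) + O) - 87*86 = (((12 - 1*(-4)) - 23) + 123) - 87*86 = (((12 + 4) - 23) + 123) - 7482 = ((16 - 23) + 123) - 7482 = (-7 + 123) - 7482 = 116 - 7482 = -7366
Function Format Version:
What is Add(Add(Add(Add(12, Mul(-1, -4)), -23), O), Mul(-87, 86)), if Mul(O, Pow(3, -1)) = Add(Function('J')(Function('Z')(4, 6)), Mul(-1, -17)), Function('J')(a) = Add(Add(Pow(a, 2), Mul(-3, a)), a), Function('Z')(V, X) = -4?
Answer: -7366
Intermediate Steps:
Function('J')(a) = Add(Pow(a, 2), Mul(-2, a))
O = 123 (O = Mul(3, Add(Mul(-4, Add(-2, -4)), Mul(-1, -17))) = Mul(3, Add(Mul(-4, -6), 17)) = Mul(3, Add(24, 17)) = Mul(3, 41) = 123)
Add(Add(Add(Add(12, Mul(-1, -4)), -23), O), Mul(-87, 86)) = Add(Add(Add(Add(12, Mul(-1, -4)), -23), 123), Mul(-87, 86)) = Add(Add(Add(Add(12, 4), -23), 123), -7482) = Add(Add(Add(16, -23), 123), -7482) = Add(Add(-7, 123), -7482) = Add(116, -7482) = -7366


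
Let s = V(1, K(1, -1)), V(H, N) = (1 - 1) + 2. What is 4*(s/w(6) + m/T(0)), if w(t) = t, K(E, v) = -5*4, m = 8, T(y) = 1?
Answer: 100/3 ≈ 33.333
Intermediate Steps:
K(E, v) = -20
V(H, N) = 2 (V(H, N) = 0 + 2 = 2)
s = 2
4*(s/w(6) + m/T(0)) = 4*(2/6 + 8/1) = 4*(2*(1/6) + 8*1) = 4*(1/3 + 8) = 4*(25/3) = 100/3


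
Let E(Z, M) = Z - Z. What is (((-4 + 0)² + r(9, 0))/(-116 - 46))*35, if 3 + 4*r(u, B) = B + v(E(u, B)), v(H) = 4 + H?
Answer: -2275/648 ≈ -3.5108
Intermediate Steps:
E(Z, M) = 0
r(u, B) = ¼ + B/4 (r(u, B) = -¾ + (B + (4 + 0))/4 = -¾ + (B + 4)/4 = -¾ + (4 + B)/4 = -¾ + (1 + B/4) = ¼ + B/4)
(((-4 + 0)² + r(9, 0))/(-116 - 46))*35 = (((-4 + 0)² + (¼ + (¼)*0))/(-116 - 46))*35 = (((-4)² + (¼ + 0))/(-162))*35 = ((16 + ¼)*(-1/162))*35 = ((65/4)*(-1/162))*35 = -65/648*35 = -2275/648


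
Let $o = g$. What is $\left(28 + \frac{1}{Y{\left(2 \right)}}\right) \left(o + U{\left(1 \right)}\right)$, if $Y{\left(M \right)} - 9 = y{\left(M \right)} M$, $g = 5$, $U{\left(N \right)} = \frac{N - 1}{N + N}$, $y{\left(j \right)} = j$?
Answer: $\frac{1825}{13} \approx 140.38$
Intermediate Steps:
$U{\left(N \right)} = \frac{-1 + N}{2 N}$
$Y{\left(M \right)} = 9 + M^{2}$ ($Y{\left(M \right)} = 9 + M M = 9 + M^{2}$)
$o = 5$
$\left(28 + \frac{1}{Y{\left(2 \right)}}\right) \left(o + U{\left(1 \right)}\right) = \left(28 + \frac{1}{9 + 2^{2}}\right) \left(5 + \frac{-1 + 1}{2 \cdot 1}\right) = \left(28 + \frac{1}{9 + 4}\right) \left(5 + \frac{1}{2} \cdot 1 \cdot 0\right) = \left(28 + \frac{1}{13}\right) \left(5 + 0\right) = \left(28 + \frac{1}{13}\right) 5 = \frac{365}{13} \cdot 5 = \frac{1825}{13}$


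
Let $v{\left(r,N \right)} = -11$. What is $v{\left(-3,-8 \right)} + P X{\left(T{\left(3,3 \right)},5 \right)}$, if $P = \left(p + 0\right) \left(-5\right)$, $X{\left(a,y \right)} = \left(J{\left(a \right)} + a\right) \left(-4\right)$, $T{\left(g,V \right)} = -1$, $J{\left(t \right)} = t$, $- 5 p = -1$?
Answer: $-19$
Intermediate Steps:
$p = \frac{1}{5}$ ($p = \left(- \frac{1}{5}\right) \left(-1\right) = \frac{1}{5} \approx 0.2$)
$X{\left(a,y \right)} = - 8 a$ ($X{\left(a,y \right)} = \left(a + a\right) \left(-4\right) = 2 a \left(-4\right) = - 8 a$)
$P = -1$ ($P = \left(\frac{1}{5} + 0\right) \left(-5\right) = \frac{1}{5} \left(-5\right) = -1$)
$v{\left(-3,-8 \right)} + P X{\left(T{\left(3,3 \right)},5 \right)} = -11 - \left(-8\right) \left(-1\right) = -11 - 8 = -19$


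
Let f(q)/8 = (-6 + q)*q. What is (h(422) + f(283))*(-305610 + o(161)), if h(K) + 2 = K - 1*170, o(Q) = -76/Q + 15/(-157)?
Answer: -4846443803882826/25277 ≈ -1.9173e+11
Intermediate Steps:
f(q) = 8*q*(-6 + q) (f(q) = 8*((-6 + q)*q) = 8*(q*(-6 + q)) = 8*q*(-6 + q))
o(Q) = -15/157 - 76/Q (o(Q) = -76/Q + 15*(-1/157) = -76/Q - 15/157 = -15/157 - 76/Q)
h(K) = -172 + K (h(K) = -2 + (K - 1*170) = -2 + (K - 170) = -2 + (-170 + K) = -172 + K)
(h(422) + f(283))*(-305610 + o(161)) = ((-172 + 422) + 8*283*(-6 + 283))*(-305610 + (-15/157 - 76/161)) = (250 + 8*283*277)*(-305610 + (-15/157 - 76*1/161)) = (250 + 627128)*(-305610 + (-15/157 - 76/161)) = 627378*(-305610 - 14347/25277) = 627378*(-7724918317/25277) = -4846443803882826/25277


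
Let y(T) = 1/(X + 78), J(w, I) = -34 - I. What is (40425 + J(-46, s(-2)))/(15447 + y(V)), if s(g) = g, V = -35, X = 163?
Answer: 314023/120088 ≈ 2.6149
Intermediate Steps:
y(T) = 1/241 (y(T) = 1/(163 + 78) = 1/241)
(40425 + J(-46, s(-2)))/(15447 + y(V)) = (40425 + (-34 - 1*(-2)))/(15447 + 1/241) = (40425 + (-34 + 2))/(3722728/241) = (40425 - 32)*(241/3722728) = 40393*(241/3722728) = 314023/120088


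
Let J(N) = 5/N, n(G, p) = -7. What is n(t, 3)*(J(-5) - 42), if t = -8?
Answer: 301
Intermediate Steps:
n(t, 3)*(J(-5) - 42) = -7*(5/(-5) - 42) = -7*(5*(-⅕) - 42) = -7*(-1 - 42) = -7*(-43) = 301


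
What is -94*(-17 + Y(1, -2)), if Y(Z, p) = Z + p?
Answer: 1692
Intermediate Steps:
-94*(-17 + Y(1, -2)) = -94*(-17 + (1 - 2)) = -94*(-17 - 1) = -94*(-18) = 1692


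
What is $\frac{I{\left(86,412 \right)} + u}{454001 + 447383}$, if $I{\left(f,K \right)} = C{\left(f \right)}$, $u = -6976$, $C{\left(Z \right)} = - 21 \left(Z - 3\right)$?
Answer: $- \frac{8719}{901384} \approx -0.0096729$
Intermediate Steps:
$C{\left(Z \right)} = 63 - 21 Z$ ($C{\left(Z \right)} = - 21 \left(-3 + Z\right) = 63 - 21 Z$)
$I{\left(f,K \right)} = 63 - 21 f$
$\frac{I{\left(86,412 \right)} + u}{454001 + 447383} = \frac{\left(63 - 1806\right) - 6976}{454001 + 447383} = \frac{\left(63 - 1806\right) - 6976}{901384} = \left(-1743 - 6976\right) \frac{1}{901384} = \left(-8719\right) \frac{1}{901384} = - \frac{8719}{901384}$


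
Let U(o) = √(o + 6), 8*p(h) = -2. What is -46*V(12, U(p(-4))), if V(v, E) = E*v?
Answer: -276*√23 ≈ -1323.7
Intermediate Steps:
p(h) = -¼ (p(h) = (⅛)*(-2) = -¼)
U(o) = √(6 + o)
-46*V(12, U(p(-4))) = -46*√(6 - ¼)*12 = -46*√(23/4)*12 = -46*√23/2*12 = -276*√23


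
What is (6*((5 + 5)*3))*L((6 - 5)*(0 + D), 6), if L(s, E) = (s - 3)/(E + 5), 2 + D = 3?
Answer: -360/11 ≈ -32.727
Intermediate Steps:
D = 1 (D = -2 + 3 = 1)
L(s, E) = (-3 + s)/(5 + E)
(6*((5 + 5)*3))*L((6 - 5)*(0 + D), 6) = (6*((5 + 5)*3))*((-3 + (6 - 5)*(0 + 1))/(5 + 6)) = (6*(10*3))*((-3 + 1*1)/11) = (6*30)*((-3 + 1)/11) = 180*((1/11)*(-2)) = 180*(-2/11) = -360/11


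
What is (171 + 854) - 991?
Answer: 34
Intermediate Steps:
(171 + 854) - 991 = 1025 - 991 = 34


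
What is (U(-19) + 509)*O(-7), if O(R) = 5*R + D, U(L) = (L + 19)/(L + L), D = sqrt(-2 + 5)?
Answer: -17815 + 509*sqrt(3) ≈ -16933.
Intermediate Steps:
D = sqrt(3) ≈ 1.7320
U(L) = (19 + L)/(2*L) (U(L) = (19 + L)/((2*L)) = (19 + L)*(1/(2*L)) = (19 + L)/(2*L))
O(R) = sqrt(3) + 5*R (O(R) = 5*R + sqrt(3) = sqrt(3) + 5*R)
(U(-19) + 509)*O(-7) = ((1/2)*(19 - 19)/(-19) + 509)*(sqrt(3) + 5*(-7)) = ((1/2)*(-1/19)*0 + 509)*(sqrt(3) - 35) = (0 + 509)*(-35 + sqrt(3)) = 509*(-35 + sqrt(3)) = -17815 + 509*sqrt(3)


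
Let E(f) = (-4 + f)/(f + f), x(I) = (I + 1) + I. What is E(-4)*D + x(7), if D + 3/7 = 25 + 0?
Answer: 277/7 ≈ 39.571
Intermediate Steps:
x(I) = 1 + 2*I (x(I) = (1 + I) + I = 1 + 2*I)
D = 172/7 (D = -3/7 + (25 + 0) = -3/7 + 25 = 172/7 ≈ 24.571)
E(f) = (-4 + f)/(2*f) (E(f) = (-4 + f)/((2*f)) = (-4 + f)*(1/(2*f)) = (-4 + f)/(2*f))
E(-4)*D + x(7) = ((½)*(-4 - 4)/(-4))*(172/7) + (1 + 2*7) = ((½)*(-¼)*(-8))*(172/7) + (1 + 14) = 1*(172/7) + 15 = 172/7 + 15 = 277/7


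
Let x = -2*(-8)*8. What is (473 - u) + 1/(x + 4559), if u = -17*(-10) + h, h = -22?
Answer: 1523276/4687 ≈ 325.00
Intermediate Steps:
x = 128 (x = 16*8 = 128)
u = 148 (u = -17*(-10) - 22 = 170 - 22 = 148)
(473 - u) + 1/(x + 4559) = (473 - 1*148) + 1/(128 + 4559) = (473 - 148) + 1/4687 = 325 + 1/4687 = 1523276/4687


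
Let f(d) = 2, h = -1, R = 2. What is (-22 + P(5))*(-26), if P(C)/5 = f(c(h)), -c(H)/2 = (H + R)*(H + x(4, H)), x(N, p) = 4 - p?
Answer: 312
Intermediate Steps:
c(H) = -16 - 8*H (c(H) = -2*(H + 2)*(H + (4 - H)) = -2*(2 + H)*4 = -2*(8 + 4*H) = -16 - 8*H)
P(C) = 10 (P(C) = 5*2 = 10)
(-22 + P(5))*(-26) = (-22 + 10)*(-26) = -12*(-26) = 312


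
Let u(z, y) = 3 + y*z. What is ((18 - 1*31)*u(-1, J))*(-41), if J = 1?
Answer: 1066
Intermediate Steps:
((18 - 1*31)*u(-1, J))*(-41) = ((18 - 1*31)*(3 + 1*(-1)))*(-41) = ((18 - 31)*(3 - 1))*(-41) = -13*2*(-41) = -26*(-41) = 1066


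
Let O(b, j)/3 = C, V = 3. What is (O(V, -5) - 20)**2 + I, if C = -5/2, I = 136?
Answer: 3569/4 ≈ 892.25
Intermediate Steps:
C = -5/2 (C = -5*1/2 = -5/2 ≈ -2.5000)
O(b, j) = -15/2 (O(b, j) = 3*(-5/2) = -15/2)
(O(V, -5) - 20)**2 + I = (-15/2 - 20)**2 + 136 = (-55/2)**2 + 136 = 3025/4 + 136 = 3569/4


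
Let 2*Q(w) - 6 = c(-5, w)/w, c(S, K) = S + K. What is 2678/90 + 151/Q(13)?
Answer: 145912/1935 ≈ 75.407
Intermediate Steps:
c(S, K) = K + S
Q(w) = 3 + (-5 + w)/(2*w) (Q(w) = 3 + ((w - 5)/w)/2 = 3 + ((-5 + w)/w)/2 = 3 + (-5 + w)/(2*w))
2678/90 + 151/Q(13) = 2678/90 + 151/(((1/2)*(-5 + 7*13)/13)) = 2678*(1/90) + 151/(((1/2)*(1/13)*(-5 + 91))) = 1339/45 + 151/(((1/2)*(1/13)*86)) = 1339/45 + 151/(43/13) = 1339/45 + 151*(13/43) = 1339/45 + 1963/43 = 145912/1935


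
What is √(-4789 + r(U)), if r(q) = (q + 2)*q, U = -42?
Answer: I*√3109 ≈ 55.758*I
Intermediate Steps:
r(q) = q*(2 + q) (r(q) = (2 + q)*q = q*(2 + q))
√(-4789 + r(U)) = √(-4789 - 42*(2 - 42)) = √(-4789 - 42*(-40)) = √(-4789 + 1680) = √(-3109) = I*√3109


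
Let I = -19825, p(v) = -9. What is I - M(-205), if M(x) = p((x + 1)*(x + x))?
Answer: -19816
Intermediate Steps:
M(x) = -9
I - M(-205) = -19825 - 1*(-9) = -19825 + 9 = -19816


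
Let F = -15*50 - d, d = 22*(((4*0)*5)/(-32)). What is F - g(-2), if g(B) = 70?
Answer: -820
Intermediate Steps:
d = 0 (d = 22*((0*5)*(-1/32)) = 22*(0*(-1/32)) = 22*0 = 0)
F = -750 (F = -15*50 - 1*0 = -750 + 0 = -750)
F - g(-2) = -750 - 1*70 = -750 - 70 = -820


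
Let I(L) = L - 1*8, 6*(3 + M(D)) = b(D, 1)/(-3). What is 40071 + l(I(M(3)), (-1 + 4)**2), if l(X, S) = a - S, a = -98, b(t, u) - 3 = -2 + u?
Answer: 39964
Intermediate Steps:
b(t, u) = 1 + u (b(t, u) = 3 + (-2 + u) = 1 + u)
M(D) = -28/9 (M(D) = -3 + ((1 + 1)/(-3))/6 = -3 + (2*(-1/3))/6 = -3 + (1/6)*(-2/3) = -3 - 1/9 = -28/9)
I(L) = -8 + L (I(L) = L - 8 = -8 + L)
l(X, S) = -98 - S
40071 + l(I(M(3)), (-1 + 4)**2) = 40071 + (-98 - (-1 + 4)**2) = 40071 + (-98 - 1*3**2) = 40071 + (-98 - 1*9) = 40071 + (-98 - 9) = 40071 - 107 = 39964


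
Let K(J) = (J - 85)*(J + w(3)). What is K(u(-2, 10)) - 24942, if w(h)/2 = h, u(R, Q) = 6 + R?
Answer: -25752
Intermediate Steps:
w(h) = 2*h
K(J) = (-85 + J)*(6 + J) (K(J) = (J - 85)*(J + 2*3) = (-85 + J)*(J + 6) = (-85 + J)*(6 + J))
K(u(-2, 10)) - 24942 = (-510 + (6 - 2)² - 79*(6 - 2)) - 24942 = (-510 + 4² - 79*4) - 24942 = (-510 + 16 - 316) - 24942 = -810 - 24942 = -25752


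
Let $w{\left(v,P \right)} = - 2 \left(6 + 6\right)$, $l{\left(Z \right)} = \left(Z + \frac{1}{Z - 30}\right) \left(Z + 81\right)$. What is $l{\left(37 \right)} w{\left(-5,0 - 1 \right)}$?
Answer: $- \frac{736320}{7} \approx -1.0519 \cdot 10^{5}$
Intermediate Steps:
$l{\left(Z \right)} = \left(81 + Z\right) \left(Z + \frac{1}{-30 + Z}\right)$ ($l{\left(Z \right)} = \left(Z + \frac{1}{-30 + Z}\right) \left(81 + Z\right) = \left(81 + Z\right) \left(Z + \frac{1}{-30 + Z}\right)$)
$w{\left(v,P \right)} = -24$ ($w{\left(v,P \right)} = \left(-2\right) 12 = -24$)
$l{\left(37 \right)} w{\left(-5,0 - 1 \right)} = \frac{81 + 37^{3} - 89873 + 51 \cdot 37^{2}}{-30 + 37} \left(-24\right) = \frac{81 + 50653 - 89873 + 51 \cdot 1369}{7} \left(-24\right) = \frac{81 + 50653 - 89873 + 69819}{7} \left(-24\right) = \frac{1}{7} \cdot 30680 \left(-24\right) = \frac{30680}{7} \left(-24\right) = - \frac{736320}{7}$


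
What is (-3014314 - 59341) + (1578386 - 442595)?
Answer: -1937864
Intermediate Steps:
(-3014314 - 59341) + (1578386 - 442595) = -3073655 + 1135791 = -1937864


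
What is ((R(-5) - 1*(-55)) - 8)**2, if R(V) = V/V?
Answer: 2304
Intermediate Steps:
R(V) = 1
((R(-5) - 1*(-55)) - 8)**2 = ((1 - 1*(-55)) - 8)**2 = ((1 + 55) - 8)**2 = (56 - 8)**2 = 48**2 = 2304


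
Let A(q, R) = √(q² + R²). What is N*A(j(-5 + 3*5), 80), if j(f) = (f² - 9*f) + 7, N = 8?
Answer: 8*√6689 ≈ 654.29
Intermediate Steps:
j(f) = 7 + f² - 9*f
A(q, R) = √(R² + q²)
N*A(j(-5 + 3*5), 80) = 8*√(80² + (7 + (-5 + 3*5)² - 9*(-5 + 3*5))²) = 8*√(6400 + (7 + (-5 + 15)² - 9*(-5 + 15))²) = 8*√(6400 + (7 + 10² - 9*10)²) = 8*√(6400 + (7 + 100 - 90)²) = 8*√(6400 + 17²) = 8*√(6400 + 289) = 8*√6689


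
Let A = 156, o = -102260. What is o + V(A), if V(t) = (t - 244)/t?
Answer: -3988162/39 ≈ -1.0226e+5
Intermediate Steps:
V(t) = (-244 + t)/t
o + V(A) = -102260 + (-244 + 156)/156 = -102260 + (1/156)*(-88) = -102260 - 22/39 = -3988162/39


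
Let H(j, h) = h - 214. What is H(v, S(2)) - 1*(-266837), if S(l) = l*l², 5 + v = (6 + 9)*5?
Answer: 266631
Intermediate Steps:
v = 70 (v = -5 + (6 + 9)*5 = -5 + 15*5 = -5 + 75 = 70)
S(l) = l³
H(j, h) = -214 + h
H(v, S(2)) - 1*(-266837) = (-214 + 2³) - 1*(-266837) = (-214 + 8) + 266837 = -206 + 266837 = 266631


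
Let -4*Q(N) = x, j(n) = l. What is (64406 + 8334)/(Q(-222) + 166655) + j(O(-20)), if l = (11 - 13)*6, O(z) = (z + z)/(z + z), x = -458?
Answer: -3856988/333539 ≈ -11.564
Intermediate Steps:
O(z) = 1 (O(z) = (2*z)/((2*z)) = (2*z)*(1/(2*z)) = 1)
l = -12 (l = -2*6 = -12)
j(n) = -12
Q(N) = 229/2 (Q(N) = -¼*(-458) = 229/2)
(64406 + 8334)/(Q(-222) + 166655) + j(O(-20)) = (64406 + 8334)/(229/2 + 166655) - 12 = 72740/(333539/2) - 12 = 72740*(2/333539) - 12 = 145480/333539 - 12 = -3856988/333539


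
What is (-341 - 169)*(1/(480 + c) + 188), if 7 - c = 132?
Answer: -6807582/71 ≈ -95881.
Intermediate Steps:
c = -125 (c = 7 - 1*132 = 7 - 132 = -125)
(-341 - 169)*(1/(480 + c) + 188) = (-341 - 169)*(1/(480 - 125) + 188) = -510*(1/355 + 188) = -510*66741/355 = -6807582/71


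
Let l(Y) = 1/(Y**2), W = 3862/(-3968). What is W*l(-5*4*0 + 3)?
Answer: -1931/17856 ≈ -0.10814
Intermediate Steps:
W = -1931/1984 (W = 3862*(-1/3968) = -1931/1984 ≈ -0.97329)
l(Y) = Y**(-2)
W*l(-5*4*0 + 3) = -1931/(1984*(-5*4*0 + 3)**2) = -1931/(1984*(-20*0 + 3)**2) = -1931/(1984*(0 + 3)**2) = -1931/1984/3**2 = -1931/1984*1/9 = -1931/17856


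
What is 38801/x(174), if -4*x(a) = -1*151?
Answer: 155204/151 ≈ 1027.8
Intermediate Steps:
x(a) = 151/4 (x(a) = -(-1)*151/4 = -1/4*(-151) = 151/4)
38801/x(174) = 38801/(151/4) = 38801*(4/151) = 155204/151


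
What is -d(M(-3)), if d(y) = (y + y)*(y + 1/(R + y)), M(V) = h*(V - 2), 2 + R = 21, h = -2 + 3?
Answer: -345/7 ≈ -49.286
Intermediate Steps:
h = 1
R = 19 (R = -2 + 21 = 19)
M(V) = -2 + V (M(V) = 1*(V - 2) = 1*(-2 + V) = -2 + V)
d(y) = 2*y*(y + 1/(19 + y)) (d(y) = (y + y)*(y + 1/(19 + y)) = (2*y)*(y + 1/(19 + y)) = 2*y*(y + 1/(19 + y)))
-d(M(-3)) = -2*(-2 - 3)*(1 + (-2 - 3)² + 19*(-2 - 3))/(19 + (-2 - 3)) = -2*(-5)*(1 + (-5)² + 19*(-5))/(19 - 5) = -2*(-5)*(1 + 25 - 95)/14 = -2*(-5)*(-69)/14 = -1*345/7 = -345/7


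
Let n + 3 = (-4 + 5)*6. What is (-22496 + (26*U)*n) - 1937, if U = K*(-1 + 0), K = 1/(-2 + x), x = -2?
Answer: -48827/2 ≈ -24414.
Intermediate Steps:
K = -¼ (K = 1/(-2 - 2) = 1/(-4) = -¼ ≈ -0.25000)
U = ¼ (U = -(-1 + 0)/4 = -¼*(-1) = ¼ ≈ 0.25000)
n = 3 (n = -3 + (-4 + 5)*6 = -3 + 1*6 = -3 + 6 = 3)
(-22496 + (26*U)*n) - 1937 = (-22496 + (26*(¼))*3) - 1937 = (-22496 + (13/2)*3) - 1937 = (-22496 + 39/2) - 1937 = -44953/2 - 1937 = -48827/2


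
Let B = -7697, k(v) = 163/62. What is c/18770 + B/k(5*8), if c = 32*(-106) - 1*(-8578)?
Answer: -4478230731/1529755 ≈ -2927.4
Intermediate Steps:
k(v) = 163/62 (k(v) = 163*(1/62) = 163/62)
c = 5186 (c = -3392 + 8578 = 5186)
c/18770 + B/k(5*8) = 5186/18770 - 7697/163/62 = 5186*(1/18770) - 7697*62/163 = 2593/9385 - 477214/163 = -4478230731/1529755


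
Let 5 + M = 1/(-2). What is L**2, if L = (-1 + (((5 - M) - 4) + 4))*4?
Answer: 1444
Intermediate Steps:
M = -11/2 (M = -5 + 1/(-2) = -5 - 1/2 = -11/2 ≈ -5.5000)
L = 38 (L = (-1 + (((5 - 1*(-11/2)) - 4) + 4))*4 = (-1 + (((5 + 11/2) - 4) + 4))*4 = (-1 + ((21/2 - 4) + 4))*4 = (-1 + (13/2 + 4))*4 = (-1 + 21/2)*4 = (19/2)*4 = 38)
L**2 = 38**2 = 1444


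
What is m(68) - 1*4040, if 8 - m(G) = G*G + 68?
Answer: -8724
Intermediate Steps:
m(G) = -60 - G² (m(G) = 8 - (G*G + 68) = 8 - (G² + 68) = 8 - (68 + G²) = 8 + (-68 - G²) = -60 - G²)
m(68) - 1*4040 = (-60 - 1*68²) - 1*4040 = (-60 - 1*4624) - 4040 = (-60 - 4624) - 4040 = -4684 - 4040 = -8724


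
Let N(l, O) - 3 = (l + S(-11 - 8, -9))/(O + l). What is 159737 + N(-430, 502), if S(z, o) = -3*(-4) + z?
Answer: 11500843/72 ≈ 1.5973e+5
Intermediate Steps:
S(z, o) = 12 + z
N(l, O) = 3 + (-7 + l)/(O + l) (N(l, O) = 3 + (l + (12 + (-11 - 8)))/(O + l) = 3 + (l + (12 - 19))/(O + l) = 3 + (l - 7)/(O + l) = 3 + (-7 + l)/(O + l))
159737 + N(-430, 502) = 159737 + (-7 + 3*502 + 4*(-430))/(502 - 430) = 159737 + (-7 + 1506 - 1720)/72 = 159737 + (1/72)*(-221) = 159737 - 221/72 = 11500843/72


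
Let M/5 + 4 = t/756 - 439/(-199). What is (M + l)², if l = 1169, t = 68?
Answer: 1905043935882481/1414587321 ≈ 1.3467e+6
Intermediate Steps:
M = -320450/37611 (M = -20 + 5*(68/756 - 439/(-199)) = -20 + 5*(68*(1/756) - 439*(-1/199)) = -20 + 5*(17/189 + 439/199) = -20 + 5*(86354/37611) = -20 + 431770/37611 = -320450/37611 ≈ -8.5201)
(M + l)² = (-320450/37611 + 1169)² = (43646809/37611)² = 1905043935882481/1414587321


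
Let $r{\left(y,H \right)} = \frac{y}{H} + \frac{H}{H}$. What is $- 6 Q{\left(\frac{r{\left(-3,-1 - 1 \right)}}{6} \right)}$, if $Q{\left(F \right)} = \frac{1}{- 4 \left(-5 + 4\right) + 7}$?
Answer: $- \frac{6}{11} \approx -0.54545$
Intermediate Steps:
$r{\left(y,H \right)} = 1 + \frac{y}{H}$ ($r{\left(y,H \right)} = \frac{y}{H} + 1 = 1 + \frac{y}{H}$)
$Q{\left(F \right)} = \frac{1}{11}$ ($Q{\left(F \right)} = \frac{1}{\left(-4\right) \left(-1\right) + 7} = \frac{1}{4 + 7} = \frac{1}{11}$)
$- 6 Q{\left(\frac{r{\left(-3,-1 - 1 \right)}}{6} \right)} = \left(-6\right) \frac{1}{11} = - \frac{6}{11}$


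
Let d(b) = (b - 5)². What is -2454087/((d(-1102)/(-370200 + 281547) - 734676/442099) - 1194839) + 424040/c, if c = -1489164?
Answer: 10281317628790972376993/5811513752920972016064 ≈ 1.7691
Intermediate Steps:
d(b) = (-5 + b)²
-2454087/((d(-1102)/(-370200 + 281547) - 734676/442099) - 1194839) + 424040/c = -2454087/(((-5 - 1102)²/(-370200 + 281547) - 734676/442099) - 1194839) + 424040/(-1489164) = -2454087/(((-1107)²/(-88653) - 734676*1/442099) - 1194839) + 424040*(-1/1489164) = -2454087/((1225449*(-1/88653) - 734676/442099) - 1194839) - 106010/372291 = -2454087/((-408483/29551 - 734676/442099) - 1194839) - 106010/372291 = -2454087/(-202300336293/13064467549 - 1194839) - 106010/372291 = -2454087/(-15610137642115904/13064467549) - 106010/372291 = -2454087*(-13064467549/15610137642115904) - 106010/372291 = 32061339973922763/15610137642115904 - 106010/372291 = 10281317628790972376993/5811513752920972016064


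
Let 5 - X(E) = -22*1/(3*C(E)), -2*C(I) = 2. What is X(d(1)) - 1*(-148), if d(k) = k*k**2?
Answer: 437/3 ≈ 145.67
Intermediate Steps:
C(I) = -1 (C(I) = -1/2*2 = -1)
d(k) = k**3
X(E) = -7/3 (X(E) = 5 - (-22)/((-1*3)) = 5 - (-22)/(-3) = 5 - (-22)*(-1)/3 = 5 - 1*22/3 = 5 - 22/3 = -7/3)
X(d(1)) - 1*(-148) = -7/3 - 1*(-148) = -7/3 + 148 = 437/3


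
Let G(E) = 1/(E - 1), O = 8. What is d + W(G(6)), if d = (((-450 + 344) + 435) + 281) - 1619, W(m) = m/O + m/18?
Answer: -363227/360 ≈ -1009.0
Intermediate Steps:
G(E) = 1/(-1 + E)
W(m) = 13*m/72 (W(m) = m/8 + m/18 = 13*m/72)
d = -1009 (d = ((-106 + 435) + 281) - 1619 = (329 + 281) - 1619 = 610 - 1619 = -1009)
d + W(G(6)) = -1009 + 13/(72*(-1 + 6)) = -1009 + (13/72)/5 = -1009 + (13/72)*(⅕) = -1009 + 13/360 = -363227/360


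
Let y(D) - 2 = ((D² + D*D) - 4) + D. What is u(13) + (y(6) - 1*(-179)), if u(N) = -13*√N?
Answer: 255 - 13*√13 ≈ 208.13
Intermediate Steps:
y(D) = -2 + D + 2*D² (y(D) = 2 + (((D² + D*D) - 4) + D) = 2 + (((D² + D²) - 4) + D) = 2 + ((2*D² - 4) + D) = 2 + ((-4 + 2*D²) + D) = 2 + (-4 + D + 2*D²) = -2 + D + 2*D²)
u(13) + (y(6) - 1*(-179)) = -13*√13 + ((-2 + 6 + 2*6²) - 1*(-179)) = -13*√13 + ((-2 + 6 + 2*36) + 179) = -13*√13 + ((-2 + 6 + 72) + 179) = -13*√13 + (76 + 179) = -13*√13 + 255 = 255 - 13*√13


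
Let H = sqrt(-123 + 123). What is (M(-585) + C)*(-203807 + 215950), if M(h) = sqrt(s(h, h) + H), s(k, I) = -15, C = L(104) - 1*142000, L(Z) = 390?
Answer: -1719570230 + 12143*I*sqrt(15) ≈ -1.7196e+9 + 47030.0*I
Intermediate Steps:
H = 0 (H = sqrt(0) = 0)
C = -141610 (C = 390 - 1*142000 = 390 - 142000 = -141610)
M(h) = I*sqrt(15) (M(h) = sqrt(-15 + 0) = sqrt(-15) = I*sqrt(15))
(M(-585) + C)*(-203807 + 215950) = (I*sqrt(15) - 141610)*(-203807 + 215950) = (-141610 + I*sqrt(15))*12143 = -1719570230 + 12143*I*sqrt(15)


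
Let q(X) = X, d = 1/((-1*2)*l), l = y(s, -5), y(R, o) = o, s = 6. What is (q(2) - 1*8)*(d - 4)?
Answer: 117/5 ≈ 23.400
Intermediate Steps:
l = -5
d = ⅒ (d = 1/(-1*2*(-5)) = 1/(-2*(-5)) = 1/10 = ⅒ ≈ 0.10000)
(q(2) - 1*8)*(d - 4) = (2 - 1*8)*(⅒ - 4) = (2 - 8)*(-39/10) = -6*(-39/10) = 117/5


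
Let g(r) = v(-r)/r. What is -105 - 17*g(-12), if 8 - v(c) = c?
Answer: -332/3 ≈ -110.67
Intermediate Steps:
v(c) = 8 - c
g(r) = (8 + r)/r (g(r) = (8 - (-1)*r)/r = (8 + r)/r)
-105 - 17*g(-12) = -105 - 17*(8 - 12)/(-12) = -105 - (-17)*(-4)/12 = -105 - 17*⅓ = -105 - 17/3 = -332/3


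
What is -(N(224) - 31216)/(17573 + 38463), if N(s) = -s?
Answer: 7860/14009 ≈ 0.56107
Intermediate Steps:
-(N(224) - 31216)/(17573 + 38463) = -(-1*224 - 31216)/(17573 + 38463) = -(-224 - 31216)/56036 = -(-31440)/56036 = -1*(-7860/14009) = 7860/14009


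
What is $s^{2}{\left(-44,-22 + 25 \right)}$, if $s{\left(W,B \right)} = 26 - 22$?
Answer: $16$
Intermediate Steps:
$s{\left(W,B \right)} = 4$
$s^{2}{\left(-44,-22 + 25 \right)} = 4^{2} = 16$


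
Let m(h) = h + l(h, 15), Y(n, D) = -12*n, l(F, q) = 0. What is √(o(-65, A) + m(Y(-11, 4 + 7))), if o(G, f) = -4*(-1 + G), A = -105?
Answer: 6*√11 ≈ 19.900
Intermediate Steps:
o(G, f) = 4 - 4*G
m(h) = h (m(h) = h + 0 = h)
√(o(-65, A) + m(Y(-11, 4 + 7))) = √((4 - 4*(-65)) - 12*(-11)) = √((4 + 260) + 132) = √(264 + 132) = √396 = 6*√11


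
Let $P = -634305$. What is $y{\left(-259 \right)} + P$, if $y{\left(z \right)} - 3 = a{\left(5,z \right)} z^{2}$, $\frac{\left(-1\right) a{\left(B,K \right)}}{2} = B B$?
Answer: $-3988352$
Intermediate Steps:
$a{\left(B,K \right)} = - 2 B^{2}$ ($a{\left(B,K \right)} = - 2 B B = - 2 B^{2}$)
$y{\left(z \right)} = 3 - 50 z^{2}$ ($y{\left(z \right)} = 3 + - 2 \cdot 5^{2} z^{2} = 3 + \left(-2\right) 25 z^{2} = 3 - 50 z^{2}$)
$y{\left(-259 \right)} + P = \left(3 - 50 \left(-259\right)^{2}\right) - 634305 = \left(3 - 3354050\right) - 634305 = -3354047 - 634305 = -3988352$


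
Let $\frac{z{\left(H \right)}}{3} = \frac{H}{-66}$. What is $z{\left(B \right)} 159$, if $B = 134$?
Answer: $- \frac{10653}{11} \approx -968.45$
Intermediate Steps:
$z{\left(H \right)} = - \frac{H}{22}$ ($z{\left(H \right)} = 3 \frac{H}{-66} = 3 H \left(- \frac{1}{66}\right) = 3 \left(- \frac{H}{66}\right) = - \frac{H}{22}$)
$z{\left(B \right)} 159 = \left(- \frac{1}{22}\right) 134 \cdot 159 = \left(- \frac{67}{11}\right) 159 = - \frac{10653}{11}$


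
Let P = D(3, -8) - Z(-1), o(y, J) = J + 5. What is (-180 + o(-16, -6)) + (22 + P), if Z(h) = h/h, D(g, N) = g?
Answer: -157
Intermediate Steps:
o(y, J) = 5 + J
Z(h) = 1
P = 2 (P = 3 - 1*1 = 3 - 1 = 2)
(-180 + o(-16, -6)) + (22 + P) = (-180 + (5 - 6)) + (22 + 2) = (-180 - 1) + 24 = -181 + 24 = -157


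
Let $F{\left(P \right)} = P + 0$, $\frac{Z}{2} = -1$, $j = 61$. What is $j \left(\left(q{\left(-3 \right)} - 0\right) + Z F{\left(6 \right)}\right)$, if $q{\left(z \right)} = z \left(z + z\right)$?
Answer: $366$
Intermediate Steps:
$q{\left(z \right)} = 2 z^{2}$ ($q{\left(z \right)} = z 2 z = 2 z^{2}$)
$Z = -2$ ($Z = 2 \left(-1\right) = -2$)
$F{\left(P \right)} = P$
$j \left(\left(q{\left(-3 \right)} - 0\right) + Z F{\left(6 \right)}\right) = 61 \left(\left(2 \left(-3\right)^{2} - 0\right) - 12\right) = 61 \left(\left(2 \cdot 9 + 0\right) - 12\right) = 61 \left(\left(18 + 0\right) - 12\right) = 61 \left(18 - 12\right) = 61 \cdot 6 = 366$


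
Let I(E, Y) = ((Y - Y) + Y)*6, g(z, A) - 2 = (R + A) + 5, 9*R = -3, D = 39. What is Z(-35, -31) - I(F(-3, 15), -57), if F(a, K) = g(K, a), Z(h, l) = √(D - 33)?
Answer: 342 + √6 ≈ 344.45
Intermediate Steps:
R = -⅓ (R = (⅑)*(-3) = -⅓ ≈ -0.33333)
Z(h, l) = √6 (Z(h, l) = √(39 - 33) = √6)
g(z, A) = 20/3 + A (g(z, A) = 2 + ((-⅓ + A) + 5) = 2 + (14/3 + A) = 20/3 + A)
F(a, K) = 20/3 + a
I(E, Y) = 6*Y (I(E, Y) = (0 + Y)*6 = Y*6 = 6*Y)
Z(-35, -31) - I(F(-3, 15), -57) = √6 - 6*(-57) = √6 - 1*(-342) = √6 + 342 = 342 + √6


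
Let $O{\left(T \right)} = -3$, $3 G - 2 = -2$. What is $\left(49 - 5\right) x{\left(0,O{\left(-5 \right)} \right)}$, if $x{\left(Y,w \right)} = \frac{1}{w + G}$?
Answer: $- \frac{44}{3} \approx -14.667$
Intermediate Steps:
$G = 0$ ($G = \frac{2}{3} + \frac{1}{3} \left(-2\right) = \frac{2}{3} - \frac{2}{3} = 0$)
$x{\left(Y,w \right)} = \frac{1}{w}$ ($x{\left(Y,w \right)} = \frac{1}{w + 0} = \frac{1}{w}$)
$\left(49 - 5\right) x{\left(0,O{\left(-5 \right)} \right)} = \frac{49 - 5}{-3} = 44 \left(- \frac{1}{3}\right) = - \frac{44}{3}$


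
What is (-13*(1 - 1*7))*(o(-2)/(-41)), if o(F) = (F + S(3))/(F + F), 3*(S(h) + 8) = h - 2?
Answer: -377/82 ≈ -4.5976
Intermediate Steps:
S(h) = -26/3 + h/3 (S(h) = -8 + (h - 2)/3 = -8 + (-2 + h)/3 = -8 + (-⅔ + h/3) = -26/3 + h/3)
o(F) = (-23/3 + F)/(2*F) (o(F) = (F + (-26/3 + (⅓)*3))/(F + F) = (F + (-26/3 + 1))/((2*F)) = (F - 23/3)*(1/(2*F)) = (-23/3 + F)*(1/(2*F)) = (-23/3 + F)/(2*F))
(-13*(1 - 1*7))*(o(-2)/(-41)) = (-13*(1 - 1*7))*(((⅙)*(-23 + 3*(-2))/(-2))/(-41)) = (-13*(1 - 7))*(((⅙)*(-½)*(-23 - 6))*(-1/41)) = (-13*(-6))*(((⅙)*(-½)*(-29))*(-1/41)) = 78*((29/12)*(-1/41)) = 78*(-29/492) = -377/82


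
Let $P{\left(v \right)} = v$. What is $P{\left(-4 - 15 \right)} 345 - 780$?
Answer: $-7335$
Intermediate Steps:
$P{\left(-4 - 15 \right)} 345 - 780 = \left(-4 - 15\right) 345 - 780 = \left(-19\right) 345 - 780 = -6555 - 780 = -7335$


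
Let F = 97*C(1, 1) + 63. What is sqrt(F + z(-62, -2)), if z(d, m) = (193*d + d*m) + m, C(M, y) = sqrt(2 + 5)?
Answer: sqrt(-11781 + 97*sqrt(7)) ≈ 107.35*I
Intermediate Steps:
C(M, y) = sqrt(7)
z(d, m) = m + 193*d + d*m
F = 63 + 97*sqrt(7) (F = 97*sqrt(7) + 63 = 63 + 97*sqrt(7) ≈ 319.64)
sqrt(F + z(-62, -2)) = sqrt((63 + 97*sqrt(7)) + (-2 + 193*(-62) - 62*(-2))) = sqrt((63 + 97*sqrt(7)) + (-2 - 11966 + 124)) = sqrt((63 + 97*sqrt(7)) - 11844) = sqrt(-11781 + 97*sqrt(7))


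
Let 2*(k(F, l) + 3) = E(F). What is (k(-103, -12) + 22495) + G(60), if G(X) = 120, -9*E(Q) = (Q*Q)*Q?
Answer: 1499743/18 ≈ 83319.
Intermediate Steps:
E(Q) = -Q**3/9 (E(Q) = -Q*Q*Q/9 = -Q**2*Q/9 = -Q**3/9)
k(F, l) = -3 - F**3/18 (k(F, l) = -3 + (-F**3/9)/2 = -3 - F**3/18)
(k(-103, -12) + 22495) + G(60) = ((-3 - 1/18*(-103)**3) + 22495) + 120 = ((-3 - 1/18*(-1092727)) + 22495) + 120 = ((-3 + 1092727/18) + 22495) + 120 = (1092673/18 + 22495) + 120 = 1497583/18 + 120 = 1499743/18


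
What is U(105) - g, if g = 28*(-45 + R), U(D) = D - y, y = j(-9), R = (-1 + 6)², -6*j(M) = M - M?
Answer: 665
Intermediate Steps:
j(M) = 0 (j(M) = -(M - M)/6 = -⅙*0 = 0)
R = 25 (R = 5² = 25)
y = 0
U(D) = D (U(D) = D - 1*0 = D + 0 = D)
g = -560 (g = 28*(-45 + 25) = 28*(-20) = -560)
U(105) - g = 105 - 1*(-560) = 105 + 560 = 665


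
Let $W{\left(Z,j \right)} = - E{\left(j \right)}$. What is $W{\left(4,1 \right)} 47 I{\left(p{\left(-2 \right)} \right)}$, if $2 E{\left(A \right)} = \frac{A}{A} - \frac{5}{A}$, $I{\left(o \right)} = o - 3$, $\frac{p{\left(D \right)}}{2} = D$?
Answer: $-658$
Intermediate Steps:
$p{\left(D \right)} = 2 D$
$I{\left(o \right)} = -3 + o$ ($I{\left(o \right)} = o - 3 = -3 + o$)
$E{\left(A \right)} = \frac{1}{2} - \frac{5}{2 A}$ ($E{\left(A \right)} = \frac{\frac{A}{A} - \frac{5}{A}}{2} = \frac{1 - \frac{5}{A}}{2} = \frac{1}{2} - \frac{5}{2 A}$)
$W{\left(Z,j \right)} = - \frac{-5 + j}{2 j}$
$W{\left(4,1 \right)} 47 I{\left(p{\left(-2 \right)} \right)} = \frac{5 - 1}{2 \cdot 1} \cdot 47 \left(-3 + 2 \left(-2\right)\right) = \frac{1}{2} \cdot 1 \left(5 - 1\right) 47 \left(-3 - 4\right) = \frac{1}{2} \cdot 1 \cdot 4 \cdot 47 \left(-7\right) = 2 \cdot 47 \left(-7\right) = 94 \left(-7\right) = -658$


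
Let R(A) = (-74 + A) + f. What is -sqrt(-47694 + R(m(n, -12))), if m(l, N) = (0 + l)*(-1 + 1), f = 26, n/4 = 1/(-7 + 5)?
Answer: -I*sqrt(47742) ≈ -218.5*I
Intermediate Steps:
n = -2 (n = 4/(-7 + 5) = 4/(-2) = 4*(-1/2) = -2)
m(l, N) = 0 (m(l, N) = l*0 = 0)
R(A) = -48 + A (R(A) = (-74 + A) + 26 = -48 + A)
-sqrt(-47694 + R(m(n, -12))) = -sqrt(-47694 + (-48 + 0)) = -sqrt(-47694 - 48) = -sqrt(-47742) = -I*sqrt(47742)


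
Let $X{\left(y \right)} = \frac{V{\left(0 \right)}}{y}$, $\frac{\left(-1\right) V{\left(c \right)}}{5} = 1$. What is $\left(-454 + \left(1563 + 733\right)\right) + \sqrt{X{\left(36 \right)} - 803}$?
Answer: $1842 + \frac{i \sqrt{28913}}{6} \approx 1842.0 + 28.34 i$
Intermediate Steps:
$V{\left(c \right)} = -5$ ($V{\left(c \right)} = \left(-5\right) 1 = -5$)
$X{\left(y \right)} = - \frac{5}{y}$
$\left(-454 + \left(1563 + 733\right)\right) + \sqrt{X{\left(36 \right)} - 803} = \left(-454 + \left(1563 + 733\right)\right) + \sqrt{- \frac{5}{36} - 803} = \left(-454 + 2296\right) + \sqrt{\left(-5\right) \frac{1}{36} - 803} = 1842 + \sqrt{- \frac{5}{36} - 803} = 1842 + \sqrt{- \frac{28913}{36}} = 1842 + \frac{i \sqrt{28913}}{6}$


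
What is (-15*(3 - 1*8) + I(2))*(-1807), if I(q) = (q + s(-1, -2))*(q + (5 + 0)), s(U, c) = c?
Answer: -135525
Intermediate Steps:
I(q) = (-2 + q)*(5 + q) (I(q) = (q - 2)*(q + (5 + 0)) = (-2 + q)*(q + 5) = (-2 + q)*(5 + q))
(-15*(3 - 1*8) + I(2))*(-1807) = (-15*(3 - 1*8) + (-10 + 2² + 3*2))*(-1807) = (-15*(3 - 8) + (-10 + 4 + 6))*(-1807) = (-15*(-5) + 0)*(-1807) = (75 + 0)*(-1807) = 75*(-1807) = -135525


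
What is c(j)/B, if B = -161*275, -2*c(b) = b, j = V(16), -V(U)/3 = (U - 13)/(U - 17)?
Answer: 9/88550 ≈ 0.00010164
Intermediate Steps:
V(U) = -3*(-13 + U)/(-17 + U) (V(U) = -3*(U - 13)/(U - 17) = -3*(-13 + U)/(-17 + U))
j = 9 (j = 3*(13 - 1*16)/(-17 + 16) = 3*(13 - 16)/(-1) = 3*(-1)*(-3) = 9)
c(b) = -b/2
B = -44275
c(j)/B = -1/2*9/(-44275) = -9/2*(-1/44275) = 9/88550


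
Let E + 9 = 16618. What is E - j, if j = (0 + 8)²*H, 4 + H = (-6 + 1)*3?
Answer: 17825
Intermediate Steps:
H = -19 (H = -4 + (-6 + 1)*3 = -4 - 5*3 = -4 - 15 = -19)
E = 16609 (E = -9 + 16618 = 16609)
j = -1216 (j = (0 + 8)²*(-19) = 8²*(-19) = 64*(-19) = -1216)
E - j = 16609 - 1*(-1216) = 16609 + 1216 = 17825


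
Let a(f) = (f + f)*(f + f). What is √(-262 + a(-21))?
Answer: √1502 ≈ 38.756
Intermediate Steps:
a(f) = 4*f² (a(f) = (2*f)*(2*f) = 4*f²)
√(-262 + a(-21)) = √(-262 + 4*(-21)²) = √(-262 + 4*441) = √(-262 + 1764) = √1502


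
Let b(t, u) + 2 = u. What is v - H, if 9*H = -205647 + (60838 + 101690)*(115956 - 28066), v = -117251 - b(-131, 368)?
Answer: -4761812942/3 ≈ -1.5873e+9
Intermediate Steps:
b(t, u) = -2 + u
v = -117617 (v = -117251 - (-2 + 368) = -117251 - 1*366 = -117251 - 366 = -117617)
H = 4761460091/3 (H = (-205647 + (60838 + 101690)*(115956 - 28066))/9 = (-205647 + 162528*87890)/9 = (-205647 + 14284585920)/9 = (⅑)*14284380273 = 4761460091/3 ≈ 1.5872e+9)
v - H = -117617 - 1*4761460091/3 = -117617 - 4761460091/3 = -4761812942/3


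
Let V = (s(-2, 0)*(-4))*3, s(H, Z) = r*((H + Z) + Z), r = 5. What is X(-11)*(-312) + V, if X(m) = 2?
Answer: -504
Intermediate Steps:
s(H, Z) = 5*H + 10*Z (s(H, Z) = 5*((H + Z) + Z) = 5*(H + 2*Z) = 5*H + 10*Z)
V = 120 (V = ((5*(-2) + 10*0)*(-4))*3 = ((-10 + 0)*(-4))*3 = -10*(-4)*3 = 40*3 = 120)
X(-11)*(-312) + V = 2*(-312) + 120 = -624 + 120 = -504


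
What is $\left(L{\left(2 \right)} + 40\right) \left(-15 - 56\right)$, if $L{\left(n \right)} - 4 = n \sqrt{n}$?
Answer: $-3124 - 142 \sqrt{2} \approx -3324.8$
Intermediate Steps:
$L{\left(n \right)} = 4 + n^{\frac{3}{2}}$ ($L{\left(n \right)} = 4 + n \sqrt{n} = 4 + n^{\frac{3}{2}}$)
$\left(L{\left(2 \right)} + 40\right) \left(-15 - 56\right) = \left(\left(4 + 2^{\frac{3}{2}}\right) + 40\right) \left(-15 - 56\right) = \left(\left(4 + 2 \sqrt{2}\right) + 40\right) \left(-71\right) = \left(44 + 2 \sqrt{2}\right) \left(-71\right) = -3124 - 142 \sqrt{2}$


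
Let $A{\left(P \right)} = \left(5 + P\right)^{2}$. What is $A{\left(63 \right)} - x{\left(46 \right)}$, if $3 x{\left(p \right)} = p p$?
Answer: $\frac{11756}{3} \approx 3918.7$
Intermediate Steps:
$x{\left(p \right)} = \frac{p^{2}}{3}$ ($x{\left(p \right)} = \frac{p p}{3} = \frac{p^{2}}{3}$)
$A{\left(63 \right)} - x{\left(46 \right)} = \left(5 + 63\right)^{2} - \frac{46^{2}}{3} = 68^{2} - \frac{1}{3} \cdot 2116 = 4624 - \frac{2116}{3} = \frac{11756}{3}$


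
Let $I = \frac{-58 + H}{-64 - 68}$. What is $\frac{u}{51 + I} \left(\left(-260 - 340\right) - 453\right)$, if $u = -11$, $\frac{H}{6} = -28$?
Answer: $\frac{764478}{3479} \approx 219.74$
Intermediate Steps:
$H = -168$ ($H = 6 \left(-28\right) = -168$)
$I = \frac{113}{66}$ ($I = \frac{-58 - 168}{-64 - 68} = - \frac{226}{-132} = \left(-226\right) \left(- \frac{1}{132}\right) = \frac{113}{66} \approx 1.7121$)
$\frac{u}{51 + I} \left(\left(-260 - 340\right) - 453\right) = - \frac{11}{51 + \frac{113}{66}} \left(\left(-260 - 340\right) - 453\right) = - \frac{11}{\frac{3479}{66}} \left(-600 - 453\right) = \left(-11\right) \frac{66}{3479} \left(-1053\right) = \left(- \frac{726}{3479}\right) \left(-1053\right) = \frac{764478}{3479}$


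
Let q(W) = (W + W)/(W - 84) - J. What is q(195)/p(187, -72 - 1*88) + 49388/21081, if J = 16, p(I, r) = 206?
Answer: 183347957/80339691 ≈ 2.2822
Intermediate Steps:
q(W) = -16 + 2*W/(-84 + W) (q(W) = (W + W)/(W - 84) - 1*16 = (2*W)/(-84 + W) - 16 = 2*W/(-84 + W) - 16 = -16 + 2*W/(-84 + W))
q(195)/p(187, -72 - 1*88) + 49388/21081 = (14*(96 - 1*195)/(-84 + 195))/206 + 49388/21081 = (14*(96 - 195)/111)*(1/206) + 49388*(1/21081) = (14*(1/111)*(-99))*(1/206) + 49388/21081 = -462/37*1/206 + 49388/21081 = -231/3811 + 49388/21081 = 183347957/80339691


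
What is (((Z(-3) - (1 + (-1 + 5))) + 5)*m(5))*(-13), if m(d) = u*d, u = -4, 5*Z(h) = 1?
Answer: 52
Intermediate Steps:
Z(h) = 1/5 (Z(h) = (1/5)*1 = 1/5)
m(d) = -4*d
(((Z(-3) - (1 + (-1 + 5))) + 5)*m(5))*(-13) = (((1/5 - (1 + (-1 + 5))) + 5)*(-4*5))*(-13) = (((1/5 - (1 + 4)) + 5)*(-20))*(-13) = (((1/5 - 1*5) + 5)*(-20))*(-13) = (((1/5 - 5) + 5)*(-20))*(-13) = ((-24/5 + 5)*(-20))*(-13) = ((1/5)*(-20))*(-13) = -4*(-13) = 52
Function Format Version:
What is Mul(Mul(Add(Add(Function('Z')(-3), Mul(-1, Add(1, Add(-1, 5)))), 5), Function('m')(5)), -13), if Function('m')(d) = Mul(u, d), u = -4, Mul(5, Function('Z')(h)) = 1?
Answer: 52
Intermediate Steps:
Function('Z')(h) = Rational(1, 5) (Function('Z')(h) = Mul(Rational(1, 5), 1) = Rational(1, 5))
Function('m')(d) = Mul(-4, d)
Mul(Mul(Add(Add(Function('Z')(-3), Mul(-1, Add(1, Add(-1, 5)))), 5), Function('m')(5)), -13) = Mul(Mul(Add(Add(Rational(1, 5), Mul(-1, Add(1, Add(-1, 5)))), 5), Mul(-4, 5)), -13) = Mul(Mul(Add(Add(Rational(1, 5), Mul(-1, Add(1, 4))), 5), -20), -13) = Mul(Mul(Add(Add(Rational(1, 5), Mul(-1, 5)), 5), -20), -13) = Mul(Mul(Add(Add(Rational(1, 5), -5), 5), -20), -13) = Mul(Mul(Add(Rational(-24, 5), 5), -20), -13) = Mul(Mul(Rational(1, 5), -20), -13) = Mul(-4, -13) = 52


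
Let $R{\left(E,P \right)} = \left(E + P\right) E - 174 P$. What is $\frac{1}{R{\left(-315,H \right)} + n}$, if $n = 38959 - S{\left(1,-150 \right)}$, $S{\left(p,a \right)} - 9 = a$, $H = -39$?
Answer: $\frac{1}{157396} \approx 6.3534 \cdot 10^{-6}$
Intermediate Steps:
$S{\left(p,a \right)} = 9 + a$
$n = 39100$ ($n = 38959 - \left(9 - 150\right) = 38959 - -141 = 38959 + 141 = 39100$)
$R{\left(E,P \right)} = - 174 P + E \left(E + P\right)$ ($R{\left(E,P \right)} = E \left(E + P\right) - 174 P = - 174 P + E \left(E + P\right)$)
$\frac{1}{R{\left(-315,H \right)} + n} = \frac{1}{\left(\left(-315\right)^{2} - -6786 - -12285\right) + 39100} = \frac{1}{\left(99225 + 6786 + 12285\right) + 39100} = \frac{1}{118296 + 39100} = \frac{1}{157396}$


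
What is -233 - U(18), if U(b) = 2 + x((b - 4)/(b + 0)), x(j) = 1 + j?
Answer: -2131/9 ≈ -236.78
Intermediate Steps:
U(b) = 3 + (-4 + b)/b (U(b) = 2 + (1 + (b - 4)/(b + 0)) = 2 + (1 + (-4 + b)/b) = 3 + (-4 + b)/b)
-233 - U(18) = -233 - (4 - 4/18) = -233 - (4 - 4*1/18) = -233 - (4 - 2/9) = -233 - 1*34/9 = -233 - 34/9 = -2131/9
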